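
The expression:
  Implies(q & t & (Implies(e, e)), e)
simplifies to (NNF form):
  e | ~q | ~t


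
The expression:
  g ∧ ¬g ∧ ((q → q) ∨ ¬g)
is never true.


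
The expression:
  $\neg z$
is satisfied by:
  {z: False}


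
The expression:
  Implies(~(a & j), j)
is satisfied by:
  {j: True}


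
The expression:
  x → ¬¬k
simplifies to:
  k ∨ ¬x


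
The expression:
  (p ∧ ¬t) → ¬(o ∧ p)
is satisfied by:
  {t: True, p: False, o: False}
  {p: False, o: False, t: False}
  {t: True, o: True, p: False}
  {o: True, p: False, t: False}
  {t: True, p: True, o: False}
  {p: True, t: False, o: False}
  {t: True, o: True, p: True}


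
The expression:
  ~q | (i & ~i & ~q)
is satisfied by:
  {q: False}


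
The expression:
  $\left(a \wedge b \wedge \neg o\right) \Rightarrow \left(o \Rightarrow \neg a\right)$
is always true.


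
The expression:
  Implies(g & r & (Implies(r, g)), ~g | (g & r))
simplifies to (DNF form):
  True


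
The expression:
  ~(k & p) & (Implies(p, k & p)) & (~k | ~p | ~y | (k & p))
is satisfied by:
  {p: False}


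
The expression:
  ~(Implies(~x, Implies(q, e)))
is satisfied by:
  {q: True, x: False, e: False}


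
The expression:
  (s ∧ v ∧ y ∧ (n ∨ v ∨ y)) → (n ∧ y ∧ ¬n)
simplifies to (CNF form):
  ¬s ∨ ¬v ∨ ¬y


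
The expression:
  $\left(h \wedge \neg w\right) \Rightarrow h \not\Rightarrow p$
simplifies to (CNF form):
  $w \vee \neg h \vee \neg p$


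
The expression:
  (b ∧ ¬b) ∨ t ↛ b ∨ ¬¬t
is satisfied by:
  {t: True}


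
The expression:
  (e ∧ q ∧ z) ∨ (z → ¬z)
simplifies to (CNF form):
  (e ∨ ¬z) ∧ (q ∨ ¬z)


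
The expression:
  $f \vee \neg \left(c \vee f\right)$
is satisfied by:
  {f: True, c: False}
  {c: False, f: False}
  {c: True, f: True}


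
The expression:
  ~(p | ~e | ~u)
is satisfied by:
  {e: True, u: True, p: False}


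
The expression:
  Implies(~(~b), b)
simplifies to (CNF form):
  True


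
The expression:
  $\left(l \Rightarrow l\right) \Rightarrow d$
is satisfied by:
  {d: True}


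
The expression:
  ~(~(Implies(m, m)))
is always true.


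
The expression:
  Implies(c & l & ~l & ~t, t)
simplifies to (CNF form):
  True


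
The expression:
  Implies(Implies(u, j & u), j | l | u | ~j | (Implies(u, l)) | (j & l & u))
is always true.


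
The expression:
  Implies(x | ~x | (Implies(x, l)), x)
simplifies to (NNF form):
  x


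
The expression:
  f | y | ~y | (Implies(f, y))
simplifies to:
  True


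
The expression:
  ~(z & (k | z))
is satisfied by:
  {z: False}


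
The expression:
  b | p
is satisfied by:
  {b: True, p: True}
  {b: True, p: False}
  {p: True, b: False}


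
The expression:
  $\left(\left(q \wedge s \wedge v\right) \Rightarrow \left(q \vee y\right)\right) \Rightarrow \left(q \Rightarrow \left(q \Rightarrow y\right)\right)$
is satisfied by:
  {y: True, q: False}
  {q: False, y: False}
  {q: True, y: True}


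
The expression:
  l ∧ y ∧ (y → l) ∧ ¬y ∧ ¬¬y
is never true.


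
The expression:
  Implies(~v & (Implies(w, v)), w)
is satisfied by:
  {v: True, w: True}
  {v: True, w: False}
  {w: True, v: False}


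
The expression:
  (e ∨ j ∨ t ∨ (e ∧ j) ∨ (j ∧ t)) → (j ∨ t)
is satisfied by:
  {t: True, j: True, e: False}
  {t: True, j: False, e: False}
  {j: True, t: False, e: False}
  {t: False, j: False, e: False}
  {t: True, e: True, j: True}
  {t: True, e: True, j: False}
  {e: True, j: True, t: False}


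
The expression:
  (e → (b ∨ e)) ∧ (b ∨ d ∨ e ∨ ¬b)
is always true.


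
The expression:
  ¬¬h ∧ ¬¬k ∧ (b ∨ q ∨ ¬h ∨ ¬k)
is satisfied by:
  {h: True, b: True, q: True, k: True}
  {h: True, b: True, k: True, q: False}
  {h: True, q: True, k: True, b: False}


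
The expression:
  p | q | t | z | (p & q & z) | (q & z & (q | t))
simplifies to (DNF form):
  p | q | t | z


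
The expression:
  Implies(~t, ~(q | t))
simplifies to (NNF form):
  t | ~q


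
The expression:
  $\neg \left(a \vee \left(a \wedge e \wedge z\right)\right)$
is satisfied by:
  {a: False}


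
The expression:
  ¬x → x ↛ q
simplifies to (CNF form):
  x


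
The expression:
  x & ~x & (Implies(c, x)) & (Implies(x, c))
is never true.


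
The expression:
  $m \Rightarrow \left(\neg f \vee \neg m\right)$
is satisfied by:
  {m: False, f: False}
  {f: True, m: False}
  {m: True, f: False}


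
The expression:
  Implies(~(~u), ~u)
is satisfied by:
  {u: False}


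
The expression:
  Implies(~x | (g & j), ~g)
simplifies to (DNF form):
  ~g | (x & ~j)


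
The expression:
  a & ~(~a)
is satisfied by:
  {a: True}


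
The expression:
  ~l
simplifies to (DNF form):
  ~l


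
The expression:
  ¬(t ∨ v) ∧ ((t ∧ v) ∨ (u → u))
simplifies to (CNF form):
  ¬t ∧ ¬v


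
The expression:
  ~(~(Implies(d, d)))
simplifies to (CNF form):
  True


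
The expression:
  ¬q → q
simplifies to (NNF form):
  q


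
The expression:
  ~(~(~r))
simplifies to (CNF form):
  ~r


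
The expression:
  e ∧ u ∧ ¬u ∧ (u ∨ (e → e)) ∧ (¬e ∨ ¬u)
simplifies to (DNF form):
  False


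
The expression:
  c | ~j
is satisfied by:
  {c: True, j: False}
  {j: False, c: False}
  {j: True, c: True}


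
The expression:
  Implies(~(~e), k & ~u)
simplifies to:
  ~e | (k & ~u)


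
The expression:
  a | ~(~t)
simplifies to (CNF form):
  a | t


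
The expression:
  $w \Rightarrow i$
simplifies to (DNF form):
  $i \vee \neg w$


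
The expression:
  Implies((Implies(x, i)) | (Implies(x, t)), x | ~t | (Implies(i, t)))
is always true.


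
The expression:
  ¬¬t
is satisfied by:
  {t: True}


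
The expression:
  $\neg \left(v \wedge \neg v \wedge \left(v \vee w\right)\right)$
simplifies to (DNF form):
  $\text{True}$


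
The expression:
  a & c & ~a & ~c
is never true.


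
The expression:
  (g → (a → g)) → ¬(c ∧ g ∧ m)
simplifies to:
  ¬c ∨ ¬g ∨ ¬m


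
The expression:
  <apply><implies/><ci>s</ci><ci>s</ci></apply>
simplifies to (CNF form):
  <true/>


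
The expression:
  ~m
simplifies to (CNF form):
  ~m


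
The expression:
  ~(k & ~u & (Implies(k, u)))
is always true.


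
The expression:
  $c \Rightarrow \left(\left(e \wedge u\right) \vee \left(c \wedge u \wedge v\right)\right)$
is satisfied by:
  {v: True, u: True, e: True, c: False}
  {v: True, u: True, e: False, c: False}
  {u: True, e: True, c: False, v: False}
  {u: True, e: False, c: False, v: False}
  {v: True, e: True, c: False, u: False}
  {v: True, e: False, c: False, u: False}
  {e: True, v: False, c: False, u: False}
  {e: False, v: False, c: False, u: False}
  {v: True, u: True, c: True, e: True}
  {v: True, u: True, c: True, e: False}
  {u: True, c: True, e: True, v: False}


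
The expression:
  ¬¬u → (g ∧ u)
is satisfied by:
  {g: True, u: False}
  {u: False, g: False}
  {u: True, g: True}


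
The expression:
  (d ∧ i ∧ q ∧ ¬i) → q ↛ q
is always true.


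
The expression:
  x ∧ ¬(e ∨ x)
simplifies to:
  False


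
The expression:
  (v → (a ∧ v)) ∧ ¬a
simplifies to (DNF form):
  ¬a ∧ ¬v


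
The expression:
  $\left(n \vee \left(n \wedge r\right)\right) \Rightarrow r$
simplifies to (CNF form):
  $r \vee \neg n$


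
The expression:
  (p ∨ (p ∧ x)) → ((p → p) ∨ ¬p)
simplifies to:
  True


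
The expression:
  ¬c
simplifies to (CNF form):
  ¬c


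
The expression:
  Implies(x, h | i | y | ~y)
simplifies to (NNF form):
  True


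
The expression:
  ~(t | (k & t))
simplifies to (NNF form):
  ~t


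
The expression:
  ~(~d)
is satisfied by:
  {d: True}


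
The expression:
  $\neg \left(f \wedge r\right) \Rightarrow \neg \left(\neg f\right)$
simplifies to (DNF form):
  $f$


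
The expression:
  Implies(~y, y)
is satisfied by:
  {y: True}


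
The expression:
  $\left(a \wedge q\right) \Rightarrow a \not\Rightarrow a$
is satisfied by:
  {q: False, a: False}
  {a: True, q: False}
  {q: True, a: False}


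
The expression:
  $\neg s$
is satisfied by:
  {s: False}


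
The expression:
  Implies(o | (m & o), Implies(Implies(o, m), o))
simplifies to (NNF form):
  True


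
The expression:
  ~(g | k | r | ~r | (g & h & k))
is never true.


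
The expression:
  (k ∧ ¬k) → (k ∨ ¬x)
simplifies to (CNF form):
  True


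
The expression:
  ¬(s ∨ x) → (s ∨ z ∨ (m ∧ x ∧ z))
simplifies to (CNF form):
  s ∨ x ∨ z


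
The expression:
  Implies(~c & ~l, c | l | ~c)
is always true.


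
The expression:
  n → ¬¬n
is always true.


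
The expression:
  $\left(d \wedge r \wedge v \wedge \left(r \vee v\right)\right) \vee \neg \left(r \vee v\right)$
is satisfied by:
  {d: True, v: False, r: False}
  {d: False, v: False, r: False}
  {r: True, v: True, d: True}


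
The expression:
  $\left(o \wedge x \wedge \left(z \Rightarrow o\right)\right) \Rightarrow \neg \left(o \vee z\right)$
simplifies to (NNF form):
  $\neg o \vee \neg x$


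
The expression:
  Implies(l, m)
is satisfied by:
  {m: True, l: False}
  {l: False, m: False}
  {l: True, m: True}


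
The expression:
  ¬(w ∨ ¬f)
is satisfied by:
  {f: True, w: False}


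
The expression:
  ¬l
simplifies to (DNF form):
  ¬l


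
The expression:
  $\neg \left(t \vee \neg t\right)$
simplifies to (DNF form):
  $\text{False}$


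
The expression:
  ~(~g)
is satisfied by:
  {g: True}


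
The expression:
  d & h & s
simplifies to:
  d & h & s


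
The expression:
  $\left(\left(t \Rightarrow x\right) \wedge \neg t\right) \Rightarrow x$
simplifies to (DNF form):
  $t \vee x$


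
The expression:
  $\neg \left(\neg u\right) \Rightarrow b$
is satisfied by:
  {b: True, u: False}
  {u: False, b: False}
  {u: True, b: True}


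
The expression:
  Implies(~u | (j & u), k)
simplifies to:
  k | (u & ~j)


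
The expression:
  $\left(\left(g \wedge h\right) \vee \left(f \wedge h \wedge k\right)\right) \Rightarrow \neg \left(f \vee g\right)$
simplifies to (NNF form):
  $\left(\neg f \wedge \neg g\right) \vee \left(\neg g \wedge \neg k\right) \vee \neg h$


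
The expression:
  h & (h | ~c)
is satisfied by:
  {h: True}


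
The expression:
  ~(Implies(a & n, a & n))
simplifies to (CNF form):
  False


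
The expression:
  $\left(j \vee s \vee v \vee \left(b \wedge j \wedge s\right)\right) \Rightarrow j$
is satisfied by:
  {j: True, s: False, v: False}
  {v: True, j: True, s: False}
  {j: True, s: True, v: False}
  {v: True, j: True, s: True}
  {v: False, s: False, j: False}


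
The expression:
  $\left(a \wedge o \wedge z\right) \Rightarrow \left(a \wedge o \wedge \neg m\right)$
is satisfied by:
  {o: False, m: False, z: False, a: False}
  {a: True, o: False, m: False, z: False}
  {z: True, o: False, m: False, a: False}
  {a: True, z: True, o: False, m: False}
  {m: True, a: False, o: False, z: False}
  {a: True, m: True, o: False, z: False}
  {z: True, m: True, a: False, o: False}
  {a: True, z: True, m: True, o: False}
  {o: True, z: False, m: False, a: False}
  {a: True, o: True, z: False, m: False}
  {z: True, o: True, a: False, m: False}
  {a: True, z: True, o: True, m: False}
  {m: True, o: True, z: False, a: False}
  {a: True, m: True, o: True, z: False}
  {z: True, m: True, o: True, a: False}


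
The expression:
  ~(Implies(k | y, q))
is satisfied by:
  {y: True, k: True, q: False}
  {y: True, q: False, k: False}
  {k: True, q: False, y: False}


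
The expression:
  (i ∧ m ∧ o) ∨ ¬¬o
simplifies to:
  o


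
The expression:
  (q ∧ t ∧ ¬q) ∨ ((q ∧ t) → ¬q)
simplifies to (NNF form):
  ¬q ∨ ¬t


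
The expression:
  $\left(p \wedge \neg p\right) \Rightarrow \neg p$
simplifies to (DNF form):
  $\text{True}$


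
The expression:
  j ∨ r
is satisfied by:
  {r: True, j: True}
  {r: True, j: False}
  {j: True, r: False}


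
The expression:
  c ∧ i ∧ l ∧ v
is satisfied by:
  {c: True, v: True, i: True, l: True}


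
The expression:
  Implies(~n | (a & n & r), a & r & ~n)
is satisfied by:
  {n: True, a: False, r: False}
  {r: True, n: True, a: False}
  {a: True, n: True, r: False}
  {r: True, a: True, n: False}


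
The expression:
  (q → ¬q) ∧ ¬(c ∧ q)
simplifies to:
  ¬q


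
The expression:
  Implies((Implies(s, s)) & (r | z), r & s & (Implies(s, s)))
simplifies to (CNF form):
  (r | ~r) & (r | ~z) & (s | ~r) & (s | ~z)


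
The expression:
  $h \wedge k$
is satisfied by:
  {h: True, k: True}


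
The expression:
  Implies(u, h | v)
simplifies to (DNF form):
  h | v | ~u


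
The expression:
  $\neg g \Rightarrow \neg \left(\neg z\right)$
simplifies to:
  $g \vee z$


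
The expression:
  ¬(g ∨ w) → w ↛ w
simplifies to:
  g ∨ w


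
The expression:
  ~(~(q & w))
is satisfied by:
  {w: True, q: True}


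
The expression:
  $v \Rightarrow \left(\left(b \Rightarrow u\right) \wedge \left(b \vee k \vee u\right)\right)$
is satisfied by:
  {u: True, k: True, v: False, b: False}
  {u: True, k: False, v: False, b: False}
  {b: True, u: True, k: True, v: False}
  {b: True, u: True, k: False, v: False}
  {k: True, b: False, v: False, u: False}
  {k: False, b: False, v: False, u: False}
  {b: True, k: True, v: False, u: False}
  {b: True, k: False, v: False, u: False}
  {u: True, v: True, k: True, b: False}
  {u: True, v: True, k: False, b: False}
  {b: True, u: True, v: True, k: True}
  {b: True, u: True, v: True, k: False}
  {v: True, k: True, b: False, u: False}


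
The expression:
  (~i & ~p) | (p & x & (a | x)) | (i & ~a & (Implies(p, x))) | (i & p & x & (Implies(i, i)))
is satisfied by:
  {x: True, i: False, p: False, a: False}
  {x: False, i: False, p: False, a: False}
  {x: True, a: True, i: False, p: False}
  {a: True, x: False, i: False, p: False}
  {x: True, i: True, a: False, p: False}
  {i: True, a: False, p: False, x: False}
  {p: True, x: True, a: False, i: False}
  {a: True, p: True, x: True, i: False}
  {p: True, x: True, i: True, a: False}
  {a: True, p: True, x: True, i: True}


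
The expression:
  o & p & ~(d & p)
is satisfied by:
  {p: True, o: True, d: False}


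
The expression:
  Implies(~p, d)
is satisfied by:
  {d: True, p: True}
  {d: True, p: False}
  {p: True, d: False}


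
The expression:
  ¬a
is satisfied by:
  {a: False}


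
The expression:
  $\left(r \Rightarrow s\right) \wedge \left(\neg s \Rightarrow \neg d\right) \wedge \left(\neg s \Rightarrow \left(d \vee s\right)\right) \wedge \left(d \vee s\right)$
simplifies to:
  $s$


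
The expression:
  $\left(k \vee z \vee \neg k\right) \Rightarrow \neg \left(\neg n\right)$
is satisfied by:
  {n: True}


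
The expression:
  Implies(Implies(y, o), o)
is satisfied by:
  {y: True, o: True}
  {y: True, o: False}
  {o: True, y: False}


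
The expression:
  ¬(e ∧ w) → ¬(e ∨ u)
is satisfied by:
  {w: True, u: False, e: False}
  {w: False, u: False, e: False}
  {e: True, w: True, u: False}
  {e: True, u: True, w: True}


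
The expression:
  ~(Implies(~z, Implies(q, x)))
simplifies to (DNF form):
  q & ~x & ~z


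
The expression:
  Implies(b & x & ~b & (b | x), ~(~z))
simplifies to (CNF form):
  True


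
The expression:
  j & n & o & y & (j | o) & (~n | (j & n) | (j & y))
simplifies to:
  j & n & o & y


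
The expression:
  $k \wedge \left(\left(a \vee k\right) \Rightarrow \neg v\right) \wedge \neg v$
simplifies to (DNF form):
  $k \wedge \neg v$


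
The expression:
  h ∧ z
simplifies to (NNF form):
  h ∧ z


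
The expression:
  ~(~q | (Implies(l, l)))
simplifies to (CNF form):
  False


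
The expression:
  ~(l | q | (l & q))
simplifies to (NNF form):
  ~l & ~q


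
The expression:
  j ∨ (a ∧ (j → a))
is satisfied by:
  {a: True, j: True}
  {a: True, j: False}
  {j: True, a: False}


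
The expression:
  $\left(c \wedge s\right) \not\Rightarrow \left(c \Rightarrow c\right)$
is never true.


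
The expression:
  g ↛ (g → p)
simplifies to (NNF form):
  g ∧ ¬p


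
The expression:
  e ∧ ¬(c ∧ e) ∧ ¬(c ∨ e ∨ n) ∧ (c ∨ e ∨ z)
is never true.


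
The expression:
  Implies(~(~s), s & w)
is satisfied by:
  {w: True, s: False}
  {s: False, w: False}
  {s: True, w: True}


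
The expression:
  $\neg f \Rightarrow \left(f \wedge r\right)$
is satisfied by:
  {f: True}


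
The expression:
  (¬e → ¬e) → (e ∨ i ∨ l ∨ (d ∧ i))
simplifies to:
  e ∨ i ∨ l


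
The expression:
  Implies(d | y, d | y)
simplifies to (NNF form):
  True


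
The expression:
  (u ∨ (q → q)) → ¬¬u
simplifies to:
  u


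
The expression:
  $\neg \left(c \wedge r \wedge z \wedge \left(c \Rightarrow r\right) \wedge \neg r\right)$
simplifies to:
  $\text{True}$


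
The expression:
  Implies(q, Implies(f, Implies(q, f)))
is always true.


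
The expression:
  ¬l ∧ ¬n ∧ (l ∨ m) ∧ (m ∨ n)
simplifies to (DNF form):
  m ∧ ¬l ∧ ¬n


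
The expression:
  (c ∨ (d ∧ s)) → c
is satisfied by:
  {c: True, s: False, d: False}
  {s: False, d: False, c: False}
  {d: True, c: True, s: False}
  {d: True, s: False, c: False}
  {c: True, s: True, d: False}
  {s: True, c: False, d: False}
  {d: True, s: True, c: True}


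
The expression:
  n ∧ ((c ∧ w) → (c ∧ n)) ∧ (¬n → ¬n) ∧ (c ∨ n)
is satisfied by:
  {n: True}


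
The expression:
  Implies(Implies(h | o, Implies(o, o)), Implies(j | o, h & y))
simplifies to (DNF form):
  (h & y) | (~j & ~o) | (h & y & ~j) | (h & y & ~o) | (h & ~j & ~o) | (y & ~j & ~o) | (h & y & ~j & ~o)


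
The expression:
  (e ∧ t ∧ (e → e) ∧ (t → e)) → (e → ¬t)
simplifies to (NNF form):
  ¬e ∨ ¬t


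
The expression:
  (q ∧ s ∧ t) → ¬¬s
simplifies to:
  True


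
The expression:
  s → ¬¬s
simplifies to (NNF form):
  True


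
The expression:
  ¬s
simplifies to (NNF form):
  ¬s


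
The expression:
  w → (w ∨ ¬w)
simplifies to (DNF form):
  True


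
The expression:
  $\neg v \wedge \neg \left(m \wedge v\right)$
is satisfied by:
  {v: False}


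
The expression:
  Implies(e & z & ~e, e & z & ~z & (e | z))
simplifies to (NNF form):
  True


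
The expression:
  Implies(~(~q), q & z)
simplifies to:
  z | ~q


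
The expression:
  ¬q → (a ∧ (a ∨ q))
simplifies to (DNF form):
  a ∨ q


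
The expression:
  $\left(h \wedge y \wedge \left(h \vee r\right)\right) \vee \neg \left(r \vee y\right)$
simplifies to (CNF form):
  $\left(h \vee \neg r\right) \wedge \left(h \vee \neg y\right) \wedge \left(y \vee \neg r\right) \wedge \left(y \vee \neg y\right)$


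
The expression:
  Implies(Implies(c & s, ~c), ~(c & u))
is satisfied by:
  {s: True, u: False, c: False}
  {u: False, c: False, s: False}
  {s: True, c: True, u: False}
  {c: True, u: False, s: False}
  {s: True, u: True, c: False}
  {u: True, s: False, c: False}
  {s: True, c: True, u: True}


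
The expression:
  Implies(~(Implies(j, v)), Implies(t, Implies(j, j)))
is always true.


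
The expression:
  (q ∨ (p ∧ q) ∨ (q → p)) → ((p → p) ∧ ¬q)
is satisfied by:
  {q: False}


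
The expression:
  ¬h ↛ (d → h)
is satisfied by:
  {d: True, h: False}


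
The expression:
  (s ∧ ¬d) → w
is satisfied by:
  {d: True, w: True, s: False}
  {d: True, s: False, w: False}
  {w: True, s: False, d: False}
  {w: False, s: False, d: False}
  {d: True, w: True, s: True}
  {d: True, s: True, w: False}
  {w: True, s: True, d: False}


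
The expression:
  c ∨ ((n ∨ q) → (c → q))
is always true.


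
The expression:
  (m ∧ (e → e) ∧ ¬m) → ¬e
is always true.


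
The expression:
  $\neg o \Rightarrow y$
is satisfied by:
  {y: True, o: True}
  {y: True, o: False}
  {o: True, y: False}


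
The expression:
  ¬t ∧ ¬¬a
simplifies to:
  a ∧ ¬t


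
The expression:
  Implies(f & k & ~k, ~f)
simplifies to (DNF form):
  True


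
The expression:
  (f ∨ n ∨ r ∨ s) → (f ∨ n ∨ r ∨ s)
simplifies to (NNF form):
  True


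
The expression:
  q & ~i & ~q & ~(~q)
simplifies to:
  False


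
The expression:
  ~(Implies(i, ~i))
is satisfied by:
  {i: True}


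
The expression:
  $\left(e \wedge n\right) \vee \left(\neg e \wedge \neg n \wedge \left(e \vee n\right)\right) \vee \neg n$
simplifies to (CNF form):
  $e \vee \neg n$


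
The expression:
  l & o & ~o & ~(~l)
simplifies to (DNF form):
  False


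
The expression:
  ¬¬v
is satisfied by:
  {v: True}


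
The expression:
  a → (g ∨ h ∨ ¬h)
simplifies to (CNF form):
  True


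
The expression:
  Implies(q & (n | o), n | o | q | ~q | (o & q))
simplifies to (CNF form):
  True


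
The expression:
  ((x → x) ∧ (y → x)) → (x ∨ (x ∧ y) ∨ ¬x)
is always true.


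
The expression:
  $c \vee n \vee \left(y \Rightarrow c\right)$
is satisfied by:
  {n: True, c: True, y: False}
  {n: True, c: False, y: False}
  {c: True, n: False, y: False}
  {n: False, c: False, y: False}
  {n: True, y: True, c: True}
  {n: True, y: True, c: False}
  {y: True, c: True, n: False}


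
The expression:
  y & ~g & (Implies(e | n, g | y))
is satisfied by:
  {y: True, g: False}


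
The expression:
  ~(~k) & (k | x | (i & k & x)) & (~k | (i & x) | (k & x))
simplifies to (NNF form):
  k & x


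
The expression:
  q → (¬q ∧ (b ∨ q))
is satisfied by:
  {q: False}


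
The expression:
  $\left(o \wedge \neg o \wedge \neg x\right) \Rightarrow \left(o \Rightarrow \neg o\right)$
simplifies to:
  $\text{True}$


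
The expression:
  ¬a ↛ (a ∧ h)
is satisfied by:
  {a: False}


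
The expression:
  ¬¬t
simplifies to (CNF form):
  t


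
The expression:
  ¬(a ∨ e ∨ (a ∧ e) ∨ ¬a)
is never true.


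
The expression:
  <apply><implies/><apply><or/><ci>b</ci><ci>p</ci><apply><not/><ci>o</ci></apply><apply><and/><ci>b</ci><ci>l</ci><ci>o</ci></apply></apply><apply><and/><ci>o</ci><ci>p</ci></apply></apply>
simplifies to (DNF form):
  <apply><or/><apply><and/><ci>o</ci><ci>p</ci></apply><apply><and/><ci>o</ci><apply><not/><ci>b</ci></apply></apply></apply>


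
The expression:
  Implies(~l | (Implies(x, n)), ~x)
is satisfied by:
  {l: True, n: False, x: False}
  {n: False, x: False, l: False}
  {l: True, n: True, x: False}
  {n: True, l: False, x: False}
  {x: True, l: True, n: False}


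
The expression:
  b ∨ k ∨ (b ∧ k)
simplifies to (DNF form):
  b ∨ k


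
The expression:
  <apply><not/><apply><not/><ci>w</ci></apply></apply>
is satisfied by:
  {w: True}


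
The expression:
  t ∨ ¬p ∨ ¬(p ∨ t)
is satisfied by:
  {t: True, p: False}
  {p: False, t: False}
  {p: True, t: True}


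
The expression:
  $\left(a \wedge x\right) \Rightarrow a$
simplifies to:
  $\text{True}$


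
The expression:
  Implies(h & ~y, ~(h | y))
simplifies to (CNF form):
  y | ~h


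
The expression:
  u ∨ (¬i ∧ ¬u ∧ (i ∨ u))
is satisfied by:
  {u: True}


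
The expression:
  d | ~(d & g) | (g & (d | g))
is always true.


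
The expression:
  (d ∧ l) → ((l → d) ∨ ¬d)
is always true.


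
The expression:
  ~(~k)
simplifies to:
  k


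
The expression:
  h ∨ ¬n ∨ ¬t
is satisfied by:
  {h: True, t: False, n: False}
  {h: False, t: False, n: False}
  {n: True, h: True, t: False}
  {n: True, h: False, t: False}
  {t: True, h: True, n: False}
  {t: True, h: False, n: False}
  {t: True, n: True, h: True}


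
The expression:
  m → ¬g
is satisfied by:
  {g: False, m: False}
  {m: True, g: False}
  {g: True, m: False}


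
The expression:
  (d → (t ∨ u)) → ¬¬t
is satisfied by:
  {d: True, t: True, u: False}
  {t: True, u: False, d: False}
  {d: True, t: True, u: True}
  {t: True, u: True, d: False}
  {d: True, u: False, t: False}


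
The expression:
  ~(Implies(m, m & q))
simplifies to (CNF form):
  m & ~q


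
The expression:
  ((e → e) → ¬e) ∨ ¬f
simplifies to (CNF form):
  ¬e ∨ ¬f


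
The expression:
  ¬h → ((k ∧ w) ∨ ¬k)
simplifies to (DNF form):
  h ∨ w ∨ ¬k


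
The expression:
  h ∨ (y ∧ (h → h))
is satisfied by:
  {y: True, h: True}
  {y: True, h: False}
  {h: True, y: False}


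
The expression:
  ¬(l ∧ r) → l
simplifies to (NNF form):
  l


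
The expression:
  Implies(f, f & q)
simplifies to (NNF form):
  q | ~f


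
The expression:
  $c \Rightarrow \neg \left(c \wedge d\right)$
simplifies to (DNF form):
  $\neg c \vee \neg d$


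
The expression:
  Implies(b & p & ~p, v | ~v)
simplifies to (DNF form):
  True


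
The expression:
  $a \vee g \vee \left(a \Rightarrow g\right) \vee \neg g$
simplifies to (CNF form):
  $\text{True}$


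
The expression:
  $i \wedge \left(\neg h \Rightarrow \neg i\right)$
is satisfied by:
  {h: True, i: True}


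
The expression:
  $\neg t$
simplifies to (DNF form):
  $\neg t$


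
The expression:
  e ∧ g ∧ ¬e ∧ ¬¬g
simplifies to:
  False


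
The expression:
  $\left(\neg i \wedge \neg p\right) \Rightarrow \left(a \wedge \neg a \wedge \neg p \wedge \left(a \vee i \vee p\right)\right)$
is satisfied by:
  {i: True, p: True}
  {i: True, p: False}
  {p: True, i: False}


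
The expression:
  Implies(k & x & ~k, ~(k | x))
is always true.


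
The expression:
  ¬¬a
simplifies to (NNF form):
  a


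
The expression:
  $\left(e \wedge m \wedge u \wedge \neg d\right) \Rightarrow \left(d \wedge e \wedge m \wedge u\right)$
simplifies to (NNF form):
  $d \vee \neg e \vee \neg m \vee \neg u$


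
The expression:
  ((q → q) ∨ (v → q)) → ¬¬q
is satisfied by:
  {q: True}


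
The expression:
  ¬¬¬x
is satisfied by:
  {x: False}


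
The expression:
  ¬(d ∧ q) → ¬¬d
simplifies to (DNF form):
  d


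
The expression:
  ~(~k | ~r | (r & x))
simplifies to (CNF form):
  k & r & ~x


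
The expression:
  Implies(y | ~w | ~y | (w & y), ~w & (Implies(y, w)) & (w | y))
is never true.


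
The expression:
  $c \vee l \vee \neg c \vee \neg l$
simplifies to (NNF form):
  $\text{True}$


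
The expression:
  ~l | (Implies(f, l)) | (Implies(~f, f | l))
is always true.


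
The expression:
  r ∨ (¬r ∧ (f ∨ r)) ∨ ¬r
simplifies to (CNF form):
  True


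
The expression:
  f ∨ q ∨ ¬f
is always true.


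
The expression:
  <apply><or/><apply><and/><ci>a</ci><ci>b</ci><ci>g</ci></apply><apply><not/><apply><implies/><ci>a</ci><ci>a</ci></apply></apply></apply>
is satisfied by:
  {a: True, b: True, g: True}


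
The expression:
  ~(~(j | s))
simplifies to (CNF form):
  j | s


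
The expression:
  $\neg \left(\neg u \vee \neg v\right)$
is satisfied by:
  {u: True, v: True}


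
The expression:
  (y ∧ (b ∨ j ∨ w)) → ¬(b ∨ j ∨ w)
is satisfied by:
  {w: False, j: False, y: False, b: False}
  {b: True, w: False, j: False, y: False}
  {j: True, b: False, w: False, y: False}
  {b: True, j: True, w: False, y: False}
  {w: True, b: False, j: False, y: False}
  {b: True, w: True, j: False, y: False}
  {j: True, w: True, b: False, y: False}
  {b: True, j: True, w: True, y: False}
  {y: True, b: False, w: False, j: False}


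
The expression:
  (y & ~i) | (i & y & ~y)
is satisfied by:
  {y: True, i: False}


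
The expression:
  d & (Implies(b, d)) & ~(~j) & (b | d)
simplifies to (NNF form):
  d & j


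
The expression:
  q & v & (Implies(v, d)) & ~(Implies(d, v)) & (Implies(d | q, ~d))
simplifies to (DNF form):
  False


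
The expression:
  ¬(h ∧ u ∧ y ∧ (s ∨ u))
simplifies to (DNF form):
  ¬h ∨ ¬u ∨ ¬y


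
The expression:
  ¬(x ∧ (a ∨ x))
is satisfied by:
  {x: False}


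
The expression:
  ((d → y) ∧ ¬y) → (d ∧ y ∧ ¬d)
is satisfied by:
  {y: True, d: True}
  {y: True, d: False}
  {d: True, y: False}


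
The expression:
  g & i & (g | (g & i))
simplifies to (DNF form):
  g & i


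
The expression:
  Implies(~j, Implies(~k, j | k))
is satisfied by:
  {k: True, j: True}
  {k: True, j: False}
  {j: True, k: False}


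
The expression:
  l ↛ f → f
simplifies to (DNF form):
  f ∨ ¬l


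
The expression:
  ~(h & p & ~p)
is always true.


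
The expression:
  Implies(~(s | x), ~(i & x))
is always true.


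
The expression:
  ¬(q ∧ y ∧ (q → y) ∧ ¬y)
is always true.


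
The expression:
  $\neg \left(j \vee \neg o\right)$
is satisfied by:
  {o: True, j: False}


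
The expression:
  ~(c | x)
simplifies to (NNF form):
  ~c & ~x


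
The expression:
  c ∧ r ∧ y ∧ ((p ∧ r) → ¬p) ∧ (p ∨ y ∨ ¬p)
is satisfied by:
  {r: True, c: True, y: True, p: False}


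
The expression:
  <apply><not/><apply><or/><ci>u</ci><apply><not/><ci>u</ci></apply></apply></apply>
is never true.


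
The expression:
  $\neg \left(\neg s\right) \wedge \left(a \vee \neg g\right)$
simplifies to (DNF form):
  $\left(a \wedge s\right) \vee \left(s \wedge \neg g\right)$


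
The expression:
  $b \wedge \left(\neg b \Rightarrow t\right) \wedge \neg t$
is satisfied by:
  {b: True, t: False}


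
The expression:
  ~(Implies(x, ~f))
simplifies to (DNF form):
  f & x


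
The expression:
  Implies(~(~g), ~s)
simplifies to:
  ~g | ~s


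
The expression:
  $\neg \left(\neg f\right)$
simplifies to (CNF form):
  $f$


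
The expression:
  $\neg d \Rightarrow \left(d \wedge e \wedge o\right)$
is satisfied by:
  {d: True}


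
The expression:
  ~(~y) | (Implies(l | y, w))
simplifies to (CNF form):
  w | y | ~l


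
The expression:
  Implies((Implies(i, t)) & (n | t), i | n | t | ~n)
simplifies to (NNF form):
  True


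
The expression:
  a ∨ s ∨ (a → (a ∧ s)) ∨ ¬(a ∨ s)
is always true.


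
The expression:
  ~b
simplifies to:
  ~b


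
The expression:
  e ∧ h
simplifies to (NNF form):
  e ∧ h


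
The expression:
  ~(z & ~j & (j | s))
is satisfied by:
  {j: True, s: False, z: False}
  {s: False, z: False, j: False}
  {j: True, z: True, s: False}
  {z: True, s: False, j: False}
  {j: True, s: True, z: False}
  {s: True, j: False, z: False}
  {j: True, z: True, s: True}


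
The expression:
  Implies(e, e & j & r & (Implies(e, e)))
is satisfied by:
  {r: True, j: True, e: False}
  {r: True, j: False, e: False}
  {j: True, r: False, e: False}
  {r: False, j: False, e: False}
  {r: True, e: True, j: True}


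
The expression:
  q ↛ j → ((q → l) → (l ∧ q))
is always true.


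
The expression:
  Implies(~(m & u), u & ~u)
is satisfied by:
  {m: True, u: True}


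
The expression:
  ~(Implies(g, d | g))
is never true.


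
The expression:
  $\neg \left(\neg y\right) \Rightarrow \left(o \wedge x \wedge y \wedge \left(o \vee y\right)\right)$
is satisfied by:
  {x: True, o: True, y: False}
  {x: True, o: False, y: False}
  {o: True, x: False, y: False}
  {x: False, o: False, y: False}
  {x: True, y: True, o: True}


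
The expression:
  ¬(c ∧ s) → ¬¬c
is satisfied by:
  {c: True}


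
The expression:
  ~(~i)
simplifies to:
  i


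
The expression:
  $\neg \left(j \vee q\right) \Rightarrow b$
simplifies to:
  $b \vee j \vee q$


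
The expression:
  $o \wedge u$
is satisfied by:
  {u: True, o: True}


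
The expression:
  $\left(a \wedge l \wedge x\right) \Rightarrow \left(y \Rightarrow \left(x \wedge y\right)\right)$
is always true.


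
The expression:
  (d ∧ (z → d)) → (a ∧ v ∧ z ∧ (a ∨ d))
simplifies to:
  (a ∧ v ∧ z) ∨ ¬d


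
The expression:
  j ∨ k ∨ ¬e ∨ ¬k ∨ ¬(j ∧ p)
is always true.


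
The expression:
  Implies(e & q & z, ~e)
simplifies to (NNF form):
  ~e | ~q | ~z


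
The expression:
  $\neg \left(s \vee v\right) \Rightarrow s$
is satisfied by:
  {v: True, s: True}
  {v: True, s: False}
  {s: True, v: False}


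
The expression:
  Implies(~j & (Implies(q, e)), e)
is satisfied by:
  {q: True, e: True, j: True}
  {q: True, e: True, j: False}
  {q: True, j: True, e: False}
  {q: True, j: False, e: False}
  {e: True, j: True, q: False}
  {e: True, j: False, q: False}
  {j: True, e: False, q: False}


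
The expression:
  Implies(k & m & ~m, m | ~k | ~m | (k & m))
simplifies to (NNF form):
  True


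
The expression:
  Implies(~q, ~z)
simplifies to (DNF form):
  q | ~z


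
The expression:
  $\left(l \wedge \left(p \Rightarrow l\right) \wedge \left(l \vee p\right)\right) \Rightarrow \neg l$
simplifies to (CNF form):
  $\neg l$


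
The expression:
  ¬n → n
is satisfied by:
  {n: True}


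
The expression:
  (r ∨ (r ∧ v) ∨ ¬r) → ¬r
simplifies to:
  ¬r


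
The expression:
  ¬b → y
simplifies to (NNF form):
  b ∨ y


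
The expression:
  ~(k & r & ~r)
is always true.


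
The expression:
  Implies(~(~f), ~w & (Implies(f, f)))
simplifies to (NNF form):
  ~f | ~w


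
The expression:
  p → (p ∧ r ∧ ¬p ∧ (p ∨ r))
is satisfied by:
  {p: False}


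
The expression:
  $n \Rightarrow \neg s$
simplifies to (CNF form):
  $\neg n \vee \neg s$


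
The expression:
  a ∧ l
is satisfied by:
  {a: True, l: True}


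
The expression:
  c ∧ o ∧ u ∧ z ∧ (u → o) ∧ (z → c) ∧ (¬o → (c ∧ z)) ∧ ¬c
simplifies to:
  False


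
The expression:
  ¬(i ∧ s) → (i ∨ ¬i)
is always true.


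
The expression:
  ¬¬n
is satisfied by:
  {n: True}


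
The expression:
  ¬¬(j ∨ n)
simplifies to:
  j ∨ n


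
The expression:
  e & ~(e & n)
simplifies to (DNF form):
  e & ~n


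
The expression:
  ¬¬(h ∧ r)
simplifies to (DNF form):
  h ∧ r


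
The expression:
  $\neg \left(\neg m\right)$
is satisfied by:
  {m: True}


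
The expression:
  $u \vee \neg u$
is always true.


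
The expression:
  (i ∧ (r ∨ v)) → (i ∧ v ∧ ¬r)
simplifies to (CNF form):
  ¬i ∨ ¬r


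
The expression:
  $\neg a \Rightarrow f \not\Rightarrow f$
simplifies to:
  $a$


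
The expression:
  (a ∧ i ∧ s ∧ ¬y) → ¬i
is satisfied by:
  {y: True, s: False, a: False, i: False}
  {i: False, s: False, y: False, a: False}
  {i: True, y: True, s: False, a: False}
  {i: True, s: False, y: False, a: False}
  {a: True, y: True, i: False, s: False}
  {a: True, i: False, s: False, y: False}
  {a: True, i: True, y: True, s: False}
  {a: True, i: True, s: False, y: False}
  {y: True, s: True, a: False, i: False}
  {s: True, a: False, y: False, i: False}
  {i: True, s: True, y: True, a: False}
  {i: True, s: True, a: False, y: False}
  {y: True, s: True, a: True, i: False}
  {s: True, a: True, i: False, y: False}
  {i: True, s: True, a: True, y: True}


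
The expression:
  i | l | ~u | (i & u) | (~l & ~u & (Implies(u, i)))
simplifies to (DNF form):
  i | l | ~u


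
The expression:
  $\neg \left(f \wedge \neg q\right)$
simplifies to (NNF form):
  $q \vee \neg f$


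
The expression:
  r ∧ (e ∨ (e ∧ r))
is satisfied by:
  {r: True, e: True}


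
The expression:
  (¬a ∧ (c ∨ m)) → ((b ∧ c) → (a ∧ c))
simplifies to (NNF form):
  a ∨ ¬b ∨ ¬c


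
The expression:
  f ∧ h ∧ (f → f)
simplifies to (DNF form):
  f ∧ h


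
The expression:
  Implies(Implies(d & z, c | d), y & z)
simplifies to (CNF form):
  y & z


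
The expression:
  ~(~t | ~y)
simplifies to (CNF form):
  t & y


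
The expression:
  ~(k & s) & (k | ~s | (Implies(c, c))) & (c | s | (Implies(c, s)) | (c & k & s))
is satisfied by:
  {s: False, k: False}
  {k: True, s: False}
  {s: True, k: False}


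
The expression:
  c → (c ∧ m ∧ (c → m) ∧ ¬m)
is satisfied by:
  {c: False}


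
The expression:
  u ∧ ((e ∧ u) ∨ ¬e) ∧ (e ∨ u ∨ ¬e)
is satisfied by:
  {u: True}


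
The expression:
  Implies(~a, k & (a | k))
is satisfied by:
  {a: True, k: True}
  {a: True, k: False}
  {k: True, a: False}


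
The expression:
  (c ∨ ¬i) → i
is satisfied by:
  {i: True}


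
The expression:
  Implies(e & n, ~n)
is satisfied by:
  {e: False, n: False}
  {n: True, e: False}
  {e: True, n: False}


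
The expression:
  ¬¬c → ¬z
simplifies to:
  ¬c ∨ ¬z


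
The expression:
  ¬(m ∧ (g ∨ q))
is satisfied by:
  {g: False, m: False, q: False}
  {q: True, g: False, m: False}
  {g: True, q: False, m: False}
  {q: True, g: True, m: False}
  {m: True, q: False, g: False}


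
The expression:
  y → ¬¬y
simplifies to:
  True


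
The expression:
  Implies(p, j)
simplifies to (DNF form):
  j | ~p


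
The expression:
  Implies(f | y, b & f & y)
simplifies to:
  (b | ~y) & (f | ~y) & (y | ~f)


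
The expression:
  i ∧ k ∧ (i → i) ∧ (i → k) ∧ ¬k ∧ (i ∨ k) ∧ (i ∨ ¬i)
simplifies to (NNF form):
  False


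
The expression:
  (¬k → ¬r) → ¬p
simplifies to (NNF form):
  (r ∧ ¬k) ∨ ¬p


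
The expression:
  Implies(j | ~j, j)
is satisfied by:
  {j: True}


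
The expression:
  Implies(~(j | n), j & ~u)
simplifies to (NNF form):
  j | n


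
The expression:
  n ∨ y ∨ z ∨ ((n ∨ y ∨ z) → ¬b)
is always true.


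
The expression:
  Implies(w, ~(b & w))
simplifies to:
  ~b | ~w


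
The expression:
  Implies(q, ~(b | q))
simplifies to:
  ~q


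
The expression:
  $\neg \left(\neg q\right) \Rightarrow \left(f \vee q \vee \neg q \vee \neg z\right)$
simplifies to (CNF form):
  $\text{True}$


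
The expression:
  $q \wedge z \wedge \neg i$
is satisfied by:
  {z: True, q: True, i: False}


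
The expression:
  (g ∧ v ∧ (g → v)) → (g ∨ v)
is always true.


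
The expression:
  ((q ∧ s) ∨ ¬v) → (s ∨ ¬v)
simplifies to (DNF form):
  True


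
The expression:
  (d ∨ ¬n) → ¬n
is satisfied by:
  {d: False, n: False}
  {n: True, d: False}
  {d: True, n: False}


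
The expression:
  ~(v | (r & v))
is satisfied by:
  {v: False}


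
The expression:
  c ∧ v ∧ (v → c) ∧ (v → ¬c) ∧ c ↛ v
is never true.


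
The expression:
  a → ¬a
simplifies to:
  ¬a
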